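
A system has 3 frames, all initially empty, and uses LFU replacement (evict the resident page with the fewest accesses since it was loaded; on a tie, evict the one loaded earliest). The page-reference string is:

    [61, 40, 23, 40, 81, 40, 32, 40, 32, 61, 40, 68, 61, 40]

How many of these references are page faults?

61 -> miss, frames (61)
40 -> miss, frames (61 40)
23 -> miss, frames (61 40 23)
40 -> hit
81 -> miss, evict 61, frames (40 23 81)
40 -> hit
32 -> miss, evict 23, frames (40 81 32)
40 -> hit
32 -> hit
61 -> miss, evict 81, frames (40 32 61)
40 -> hit
68 -> miss, evict 61, frames (40 32 68)
61 -> miss, evict 68, frames (40 32 61)
40 -> hit
Page faults: 8.

8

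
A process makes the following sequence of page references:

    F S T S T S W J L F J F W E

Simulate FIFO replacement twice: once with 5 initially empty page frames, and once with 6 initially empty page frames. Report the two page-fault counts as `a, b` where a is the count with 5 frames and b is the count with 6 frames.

5 frames: F F F . . . F F F F . . . F → 8 faults.
6 frames: F F F . . . F F F . . . . F → 7 faults.
7 < 8: adding a frame reduced faults, as is typical.

8, 7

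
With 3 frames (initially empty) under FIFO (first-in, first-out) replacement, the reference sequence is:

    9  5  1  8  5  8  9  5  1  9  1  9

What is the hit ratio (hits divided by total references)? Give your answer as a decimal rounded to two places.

0.42

9 -> miss, frames (9)
5 -> miss, frames (9 5)
1 -> miss, frames (9 5 1)
8 -> miss, evict 9, frames (5 1 8)
5 -> hit
8 -> hit
9 -> miss, evict 5, frames (1 8 9)
5 -> miss, evict 1, frames (8 9 5)
1 -> miss, evict 8, frames (9 5 1)
9 -> hit
1 -> hit
9 -> hit
Hits: 5 of 12 references → 5/12 = 0.4167.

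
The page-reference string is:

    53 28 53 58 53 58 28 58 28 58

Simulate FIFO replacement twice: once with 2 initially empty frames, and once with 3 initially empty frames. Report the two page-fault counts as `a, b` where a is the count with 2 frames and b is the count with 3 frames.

2 frames: F F . F F . F F . . → 6 faults.
3 frames: F F . F . . . . . . → 3 faults.
3 < 6: adding a frame reduced faults, as is typical.

6, 3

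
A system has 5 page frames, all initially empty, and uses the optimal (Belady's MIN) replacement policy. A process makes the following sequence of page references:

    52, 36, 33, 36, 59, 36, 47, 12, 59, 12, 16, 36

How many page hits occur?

5

52: miss, frames [52]
36: miss, frames [52, 36]
33: miss, frames [52, 36, 33]
36: hit
59: miss, frames [52, 36, 33, 59]
36: hit
47: miss, frames [52, 36, 33, 59, 47]
12: miss, evict 47, frames [52, 36, 33, 59, 12]
59: hit
12: hit
16: miss, evict 12, frames [52, 36, 33, 59, 16]
36: hit
Hits: 5.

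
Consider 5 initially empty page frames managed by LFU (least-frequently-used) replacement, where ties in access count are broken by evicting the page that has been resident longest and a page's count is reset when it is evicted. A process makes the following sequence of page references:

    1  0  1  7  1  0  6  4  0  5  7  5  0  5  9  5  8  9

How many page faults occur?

1: miss, frames {1}
0: miss, frames {1,0}
1: hit
7: miss, frames {1,0,7}
1: hit
0: hit
6: miss, frames {1,0,7,6}
4: miss, frames {1,0,7,6,4}
0: hit
5: miss, evict 7, frames {1,0,6,4,5}
7: miss, evict 6, frames {1,0,4,5,7}
5: hit
0: hit
5: hit
9: miss, evict 4, frames {1,0,5,7,9}
5: hit
8: miss, evict 7, frames {1,0,5,9,8}
9: hit
Page faults: 9.

9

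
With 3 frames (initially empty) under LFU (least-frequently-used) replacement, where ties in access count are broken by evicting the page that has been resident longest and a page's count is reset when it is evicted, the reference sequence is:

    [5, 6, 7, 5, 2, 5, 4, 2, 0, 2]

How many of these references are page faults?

6

5 -> fault, frames [5]
6 -> fault, frames [5, 6]
7 -> fault, frames [5, 6, 7]
5 -> hit
2 -> fault, evict 6, frames [5, 7, 2]
5 -> hit
4 -> fault, evict 7, frames [5, 2, 4]
2 -> hit
0 -> fault, evict 4, frames [5, 2, 0]
2 -> hit
Page faults: 6.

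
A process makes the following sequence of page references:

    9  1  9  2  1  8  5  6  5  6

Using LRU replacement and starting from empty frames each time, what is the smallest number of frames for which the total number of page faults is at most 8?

2

f=1: 10 faults
f=2: 7 faults
f=3: 6 faults
f=4: 6 faults
f=5: 6 faults
f=6: 6 faults
Smallest f with faults ≤ 8 is 2.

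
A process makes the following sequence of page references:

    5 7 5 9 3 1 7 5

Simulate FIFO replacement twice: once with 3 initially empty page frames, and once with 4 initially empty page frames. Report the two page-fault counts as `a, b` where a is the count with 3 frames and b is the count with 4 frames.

3 frames: F F . F F F F F → 7 faults.
4 frames: F F . F F F . F → 6 faults.
6 < 7: adding a frame reduced faults, as is typical.

7, 6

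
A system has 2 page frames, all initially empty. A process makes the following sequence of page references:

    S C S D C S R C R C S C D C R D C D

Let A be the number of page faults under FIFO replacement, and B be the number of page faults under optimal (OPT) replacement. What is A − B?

3

Under FIFO: F F . F . F F F . . F . F F F F F . → 12 faults.
Under OPT: F F . F . F F . . . F . F . F . F . → 9 faults.
A − B = 12 − 9 = 3.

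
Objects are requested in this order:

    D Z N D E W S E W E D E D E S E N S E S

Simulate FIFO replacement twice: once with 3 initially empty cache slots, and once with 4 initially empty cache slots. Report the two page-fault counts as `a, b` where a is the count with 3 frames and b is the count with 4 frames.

3 frames: F F F . F F F . . . F F . . . . F F . . → 10 faults.
4 frames: F F F . F F F . . . F . . . . . F . F . → 9 faults.
9 < 10: adding a frame reduced faults, as is typical.

10, 9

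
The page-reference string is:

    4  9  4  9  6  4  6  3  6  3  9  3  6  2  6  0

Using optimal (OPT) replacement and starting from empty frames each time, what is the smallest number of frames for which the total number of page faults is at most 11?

2

f=1: 16 faults
f=2: 8 faults
f=3: 6 faults
f=4: 6 faults
f=5: 6 faults
f=6: 6 faults
Smallest f with faults ≤ 11 is 2.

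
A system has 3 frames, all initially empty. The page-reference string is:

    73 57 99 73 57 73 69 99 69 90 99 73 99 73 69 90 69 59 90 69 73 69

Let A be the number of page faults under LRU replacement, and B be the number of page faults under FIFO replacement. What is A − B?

Under LRU: F F F . . . F F . F . F . . F F . F . . F . → 11 faults.
Under FIFO: F F F . . . F . . F . F F . F F . F . . F F → 12 faults.
A − B = 11 − 12 = -1.

-1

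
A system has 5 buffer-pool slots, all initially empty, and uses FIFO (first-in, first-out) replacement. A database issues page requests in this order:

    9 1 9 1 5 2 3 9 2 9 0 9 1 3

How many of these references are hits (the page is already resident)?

6

9 -> miss, frames {9}
1 -> miss, frames {9,1}
9 -> hit
1 -> hit
5 -> miss, frames {9,1,5}
2 -> miss, frames {9,1,5,2}
3 -> miss, frames {9,1,5,2,3}
9 -> hit
2 -> hit
9 -> hit
0 -> miss, evict 9, frames {1,5,2,3,0}
9 -> miss, evict 1, frames {5,2,3,0,9}
1 -> miss, evict 5, frames {2,3,0,9,1}
3 -> hit
Hits: 6.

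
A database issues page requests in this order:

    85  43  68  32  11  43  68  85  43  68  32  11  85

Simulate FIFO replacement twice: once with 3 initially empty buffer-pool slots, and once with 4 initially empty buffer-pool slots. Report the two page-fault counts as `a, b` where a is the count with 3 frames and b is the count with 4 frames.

10, 11

3 frames: F F F F F F F F . . F F . → 10 faults.
4 frames: F F F F F . . F F F F F F → 11 faults.
11 > 10: adding a frame increased faults — Belady's anomaly.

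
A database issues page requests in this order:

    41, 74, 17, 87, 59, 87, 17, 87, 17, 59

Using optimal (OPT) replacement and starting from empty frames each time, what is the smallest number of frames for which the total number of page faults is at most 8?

2

f=1: 10 faults
f=2: 7 faults
f=3: 5 faults
f=4: 5 faults
f=5: 5 faults
Smallest f with faults ≤ 8 is 2.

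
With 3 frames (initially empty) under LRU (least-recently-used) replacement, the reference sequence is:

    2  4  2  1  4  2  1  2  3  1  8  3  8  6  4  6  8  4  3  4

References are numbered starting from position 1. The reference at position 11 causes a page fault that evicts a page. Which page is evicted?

2

pos 1: 2 -> miss, frames (2)
pos 2: 4 -> miss, frames (2 4)
pos 3: 2 -> hit
pos 4: 1 -> miss, frames (4 2 1)
pos 5: 4 -> hit
pos 6: 2 -> hit
pos 7: 1 -> hit
pos 8: 2 -> hit
pos 9: 3 -> miss, evict 4, frames (1 2 3)
pos 10: 1 -> hit
pos 11: 8 -> miss, evict 2, frames (3 1 8)
At position 11, page 2 is evicted.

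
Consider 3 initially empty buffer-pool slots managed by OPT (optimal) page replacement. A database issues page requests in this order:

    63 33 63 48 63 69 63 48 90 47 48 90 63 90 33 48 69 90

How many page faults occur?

63 -> fault, frames {63}
33 -> fault, frames {63,33}
63 -> hit
48 -> fault, frames {63,33,48}
63 -> hit
69 -> fault, evict 33, frames {63,48,69}
63 -> hit
48 -> hit
90 -> fault, evict 69, frames {63,48,90}
47 -> fault, evict 63, frames {48,90,47}
48 -> hit
90 -> hit
63 -> fault, evict 47, frames {48,90,63}
90 -> hit
33 -> fault, evict 63, frames {48,90,33}
48 -> hit
69 -> fault, evict 33, frames {48,90,69}
90 -> hit
Page faults: 9.

9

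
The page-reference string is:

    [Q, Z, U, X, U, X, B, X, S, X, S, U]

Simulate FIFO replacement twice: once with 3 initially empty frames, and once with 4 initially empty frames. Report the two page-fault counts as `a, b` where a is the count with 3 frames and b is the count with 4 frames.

7, 6

3 frames: F F F F . . F . F . . F → 7 faults.
4 frames: F F F F . . F . F . . . → 6 faults.
6 < 7: adding a frame reduced faults, as is typical.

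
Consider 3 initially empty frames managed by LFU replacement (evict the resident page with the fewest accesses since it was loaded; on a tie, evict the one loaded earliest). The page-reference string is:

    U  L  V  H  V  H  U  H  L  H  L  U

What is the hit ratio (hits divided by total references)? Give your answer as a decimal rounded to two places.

U: fault, frames (U)
L: fault, frames (U L)
V: fault, frames (U L V)
H: fault, evict U, frames (L V H)
V: hit
H: hit
U: fault, evict L, frames (V H U)
H: hit
L: fault, evict U, frames (V H L)
H: hit
L: hit
U: fault, evict V, frames (H L U)
Hits: 5 of 12 references → 5/12 = 0.4167.

0.42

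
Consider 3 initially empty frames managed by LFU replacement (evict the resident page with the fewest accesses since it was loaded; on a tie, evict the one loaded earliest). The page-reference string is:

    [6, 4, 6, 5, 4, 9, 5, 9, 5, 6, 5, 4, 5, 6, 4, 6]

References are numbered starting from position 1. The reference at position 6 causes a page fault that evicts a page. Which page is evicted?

pos 1: 6 -> miss, frames (6)
pos 2: 4 -> miss, frames (6 4)
pos 3: 6 -> hit
pos 4: 5 -> miss, frames (6 4 5)
pos 5: 4 -> hit
pos 6: 9 -> miss, evict 5, frames (6 4 9)
At position 6, page 5 is evicted.

5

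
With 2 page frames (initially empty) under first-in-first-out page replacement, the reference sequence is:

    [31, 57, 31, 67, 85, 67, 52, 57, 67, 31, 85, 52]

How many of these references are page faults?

10

31 -> fault, frames (31)
57 -> fault, frames (31 57)
31 -> hit
67 -> fault, evict 31, frames (57 67)
85 -> fault, evict 57, frames (67 85)
67 -> hit
52 -> fault, evict 67, frames (85 52)
57 -> fault, evict 85, frames (52 57)
67 -> fault, evict 52, frames (57 67)
31 -> fault, evict 57, frames (67 31)
85 -> fault, evict 67, frames (31 85)
52 -> fault, evict 31, frames (85 52)
Page faults: 10.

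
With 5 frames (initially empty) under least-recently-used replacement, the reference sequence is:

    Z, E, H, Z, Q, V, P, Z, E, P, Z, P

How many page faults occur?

Z -> miss, frames [Z]
E -> miss, frames [Z, E]
H -> miss, frames [Z, E, H]
Z -> hit
Q -> miss, frames [E, H, Z, Q]
V -> miss, frames [E, H, Z, Q, V]
P -> miss, evict E, frames [H, Z, Q, V, P]
Z -> hit
E -> miss, evict H, frames [Q, V, P, Z, E]
P -> hit
Z -> hit
P -> hit
Page faults: 7.

7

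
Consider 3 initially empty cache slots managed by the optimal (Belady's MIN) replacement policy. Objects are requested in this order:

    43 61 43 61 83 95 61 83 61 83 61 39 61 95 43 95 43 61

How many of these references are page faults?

6

43: miss, frames {43}
61: miss, frames {43,61}
43: hit
61: hit
83: miss, frames {43,61,83}
95: miss, evict 43, frames {61,83,95}
61: hit
83: hit
61: hit
83: hit
61: hit
39: miss, evict 83, frames {61,95,39}
61: hit
95: hit
43: miss, evict 39, frames {61,95,43}
95: hit
43: hit
61: hit
Page faults: 6.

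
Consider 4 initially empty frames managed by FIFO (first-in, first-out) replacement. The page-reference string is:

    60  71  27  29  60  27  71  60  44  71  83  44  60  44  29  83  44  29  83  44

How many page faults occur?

7

60 -> miss, frames [60]
71 -> miss, frames [60, 71]
27 -> miss, frames [60, 71, 27]
29 -> miss, frames [60, 71, 27, 29]
60 -> hit
27 -> hit
71 -> hit
60 -> hit
44 -> miss, evict 60, frames [71, 27, 29, 44]
71 -> hit
83 -> miss, evict 71, frames [27, 29, 44, 83]
44 -> hit
60 -> miss, evict 27, frames [29, 44, 83, 60]
44 -> hit
29 -> hit
83 -> hit
44 -> hit
29 -> hit
83 -> hit
44 -> hit
Page faults: 7.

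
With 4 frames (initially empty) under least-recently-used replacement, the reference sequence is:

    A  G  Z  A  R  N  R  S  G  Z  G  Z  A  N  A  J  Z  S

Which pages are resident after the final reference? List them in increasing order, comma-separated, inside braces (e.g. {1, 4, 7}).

A: fault, frames {A}
G: fault, frames {A,G}
Z: fault, frames {A,G,Z}
A: hit
R: fault, frames {G,Z,A,R}
N: fault, evict G, frames {Z,A,R,N}
R: hit
S: fault, evict Z, frames {A,N,R,S}
G: fault, evict A, frames {N,R,S,G}
Z: fault, evict N, frames {R,S,G,Z}
G: hit
Z: hit
A: fault, evict R, frames {S,G,Z,A}
N: fault, evict S, frames {G,Z,A,N}
A: hit
J: fault, evict G, frames {Z,N,A,J}
Z: hit
S: fault, evict N, frames {A,J,Z,S}

{A, J, S, Z}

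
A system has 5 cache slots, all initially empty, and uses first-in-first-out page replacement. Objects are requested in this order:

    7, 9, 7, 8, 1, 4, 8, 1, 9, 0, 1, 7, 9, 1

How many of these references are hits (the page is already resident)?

6

7 -> fault, frames {7}
9 -> fault, frames {7,9}
7 -> hit
8 -> fault, frames {7,9,8}
1 -> fault, frames {7,9,8,1}
4 -> fault, frames {7,9,8,1,4}
8 -> hit
1 -> hit
9 -> hit
0 -> fault, evict 7, frames {9,8,1,4,0}
1 -> hit
7 -> fault, evict 9, frames {8,1,4,0,7}
9 -> fault, evict 8, frames {1,4,0,7,9}
1 -> hit
Hits: 6.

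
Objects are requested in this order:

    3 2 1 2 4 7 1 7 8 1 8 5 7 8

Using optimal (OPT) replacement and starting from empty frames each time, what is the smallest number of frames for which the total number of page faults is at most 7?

3

f=1: 14 faults
f=2: 8 faults
f=3: 7 faults
f=4: 7 faults
f=5: 7 faults
f=6: 7 faults
f=7: 7 faults
Smallest f with faults ≤ 7 is 3.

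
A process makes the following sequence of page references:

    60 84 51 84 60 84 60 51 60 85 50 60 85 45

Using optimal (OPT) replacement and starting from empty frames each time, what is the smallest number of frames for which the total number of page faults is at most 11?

f=1: 14 faults
f=2: 9 faults
f=3: 6 faults
f=4: 6 faults
f=5: 6 faults
f=6: 6 faults
Smallest f with faults ≤ 11 is 2.

2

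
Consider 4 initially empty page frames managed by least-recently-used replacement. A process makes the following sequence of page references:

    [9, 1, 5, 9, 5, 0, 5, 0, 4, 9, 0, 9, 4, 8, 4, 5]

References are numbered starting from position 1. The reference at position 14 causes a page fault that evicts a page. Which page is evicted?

5

pos 1: 9 → fault, frames {9}
pos 2: 1 → fault, frames {9,1}
pos 3: 5 → fault, frames {9,1,5}
pos 4: 9 → hit
pos 5: 5 → hit
pos 6: 0 → fault, frames {1,9,5,0}
pos 7: 5 → hit
pos 8: 0 → hit
pos 9: 4 → fault, evict 1, frames {9,5,0,4}
pos 10: 9 → hit
pos 11: 0 → hit
pos 12: 9 → hit
pos 13: 4 → hit
pos 14: 8 → fault, evict 5, frames {0,9,4,8}
At position 14, page 5 is evicted.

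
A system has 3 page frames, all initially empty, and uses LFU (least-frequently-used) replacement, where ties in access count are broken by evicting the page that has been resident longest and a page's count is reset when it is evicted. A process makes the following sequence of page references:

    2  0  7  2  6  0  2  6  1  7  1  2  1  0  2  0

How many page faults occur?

2: fault, frames {2}
0: fault, frames {2,0}
7: fault, frames {2,0,7}
2: hit
6: fault, evict 0, frames {2,7,6}
0: fault, evict 7, frames {2,6,0}
2: hit
6: hit
1: fault, evict 0, frames {2,6,1}
7: fault, evict 1, frames {2,6,7}
1: fault, evict 7, frames {2,6,1}
2: hit
1: hit
0: fault, evict 6, frames {2,1,0}
2: hit
0: hit
Page faults: 9.

9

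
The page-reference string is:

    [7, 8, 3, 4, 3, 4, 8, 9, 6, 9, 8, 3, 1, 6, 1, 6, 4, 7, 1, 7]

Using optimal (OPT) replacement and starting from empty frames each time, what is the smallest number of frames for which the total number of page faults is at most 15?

f=1: 20 faults
f=2: 12 faults
f=3: 10 faults
f=4: 9 faults
f=5: 8 faults
f=6: 7 faults
f=7: 7 faults
Smallest f with faults ≤ 15 is 2.

2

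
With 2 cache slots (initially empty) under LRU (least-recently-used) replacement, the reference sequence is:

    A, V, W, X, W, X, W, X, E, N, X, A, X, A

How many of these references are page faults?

A → fault, frames [A]
V → fault, frames [A, V]
W → fault, evict A, frames [V, W]
X → fault, evict V, frames [W, X]
W → hit
X → hit
W → hit
X → hit
E → fault, evict W, frames [X, E]
N → fault, evict X, frames [E, N]
X → fault, evict E, frames [N, X]
A → fault, evict N, frames [X, A]
X → hit
A → hit
Page faults: 8.

8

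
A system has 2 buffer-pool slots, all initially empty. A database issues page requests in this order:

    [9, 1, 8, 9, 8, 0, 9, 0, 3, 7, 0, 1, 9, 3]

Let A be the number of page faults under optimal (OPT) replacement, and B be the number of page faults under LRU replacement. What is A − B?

Under OPT: F F F . . F . . F F . F F F → 9 faults.
Under LRU: F F F F . F F . F F F F F F → 12 faults.
A − B = 9 − 12 = -3.

-3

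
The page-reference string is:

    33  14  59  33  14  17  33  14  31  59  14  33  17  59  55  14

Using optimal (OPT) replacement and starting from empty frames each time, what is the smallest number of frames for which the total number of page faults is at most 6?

f=1: 16 faults
f=2: 12 faults
f=3: 8 faults
f=4: 7 faults
f=5: 6 faults
f=6: 6 faults
Smallest f with faults ≤ 6 is 5.

5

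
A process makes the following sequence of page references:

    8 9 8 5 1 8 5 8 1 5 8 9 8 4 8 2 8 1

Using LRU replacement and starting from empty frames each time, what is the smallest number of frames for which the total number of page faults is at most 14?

f=1: 18 faults
f=2: 13 faults
f=3: 8 faults
f=4: 7 faults
f=5: 7 faults
f=6: 6 faults
Smallest f with faults ≤ 14 is 2.

2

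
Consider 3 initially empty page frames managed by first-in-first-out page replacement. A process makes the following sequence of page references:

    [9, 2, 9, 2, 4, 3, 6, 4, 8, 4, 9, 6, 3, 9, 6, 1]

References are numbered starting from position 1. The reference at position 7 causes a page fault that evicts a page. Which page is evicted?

pos 1: 9 → fault, frames (9)
pos 2: 2 → fault, frames (9 2)
pos 3: 9 → hit
pos 4: 2 → hit
pos 5: 4 → fault, frames (9 2 4)
pos 6: 3 → fault, evict 9, frames (2 4 3)
pos 7: 6 → fault, evict 2, frames (4 3 6)
At position 7, page 2 is evicted.

2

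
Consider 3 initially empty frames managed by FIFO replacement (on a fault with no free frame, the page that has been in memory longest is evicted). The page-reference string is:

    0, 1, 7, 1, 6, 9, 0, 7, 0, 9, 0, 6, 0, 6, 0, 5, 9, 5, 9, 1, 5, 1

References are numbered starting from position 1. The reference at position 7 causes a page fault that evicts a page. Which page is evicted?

7

pos 1: 0 → miss, frames (0)
pos 2: 1 → miss, frames (0 1)
pos 3: 7 → miss, frames (0 1 7)
pos 4: 1 → hit
pos 5: 6 → miss, evict 0, frames (1 7 6)
pos 6: 9 → miss, evict 1, frames (7 6 9)
pos 7: 0 → miss, evict 7, frames (6 9 0)
At position 7, page 7 is evicted.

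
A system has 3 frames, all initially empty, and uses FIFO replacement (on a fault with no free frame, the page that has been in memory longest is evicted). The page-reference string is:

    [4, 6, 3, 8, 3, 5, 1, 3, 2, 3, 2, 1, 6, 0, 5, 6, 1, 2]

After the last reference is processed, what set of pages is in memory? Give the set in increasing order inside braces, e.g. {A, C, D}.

{1, 2, 5}

4: miss, frames (4)
6: miss, frames (4 6)
3: miss, frames (4 6 3)
8: miss, evict 4, frames (6 3 8)
3: hit
5: miss, evict 6, frames (3 8 5)
1: miss, evict 3, frames (8 5 1)
3: miss, evict 8, frames (5 1 3)
2: miss, evict 5, frames (1 3 2)
3: hit
2: hit
1: hit
6: miss, evict 1, frames (3 2 6)
0: miss, evict 3, frames (2 6 0)
5: miss, evict 2, frames (6 0 5)
6: hit
1: miss, evict 6, frames (0 5 1)
2: miss, evict 0, frames (5 1 2)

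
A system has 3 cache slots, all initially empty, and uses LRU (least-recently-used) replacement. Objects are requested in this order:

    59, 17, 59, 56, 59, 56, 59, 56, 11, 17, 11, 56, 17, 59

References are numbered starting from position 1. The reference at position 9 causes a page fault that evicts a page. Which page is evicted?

17

pos 1: 59: miss, frames {59}
pos 2: 17: miss, frames {59,17}
pos 3: 59: hit
pos 4: 56: miss, frames {17,59,56}
pos 5: 59: hit
pos 6: 56: hit
pos 7: 59: hit
pos 8: 56: hit
pos 9: 11: miss, evict 17, frames {59,56,11}
At position 9, page 17 is evicted.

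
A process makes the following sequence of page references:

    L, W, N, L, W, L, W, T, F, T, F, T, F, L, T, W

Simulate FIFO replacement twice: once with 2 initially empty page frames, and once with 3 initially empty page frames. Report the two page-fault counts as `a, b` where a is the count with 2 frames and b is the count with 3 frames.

10, 7

2 frames: F F F F F . . F F . . . . F F F → 10 faults.
3 frames: F F F . . . . F F . . . . F . F → 7 faults.
7 < 10: adding a frame reduced faults, as is typical.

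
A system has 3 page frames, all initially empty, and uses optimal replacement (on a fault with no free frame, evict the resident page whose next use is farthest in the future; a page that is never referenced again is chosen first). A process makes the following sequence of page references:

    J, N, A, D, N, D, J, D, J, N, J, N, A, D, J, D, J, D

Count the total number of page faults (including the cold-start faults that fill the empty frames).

J → fault, frames (J)
N → fault, frames (J N)
A → fault, frames (J N A)
D → fault, evict A, frames (J N D)
N → hit
D → hit
J → hit
D → hit
J → hit
N → hit
J → hit
N → hit
A → fault, evict N, frames (J D A)
D → hit
J → hit
D → hit
J → hit
D → hit
Page faults: 5.

5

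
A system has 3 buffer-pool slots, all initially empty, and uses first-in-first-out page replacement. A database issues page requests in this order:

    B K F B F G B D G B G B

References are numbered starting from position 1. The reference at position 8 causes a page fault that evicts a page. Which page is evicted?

F

pos 1: B: fault, frames (B)
pos 2: K: fault, frames (B K)
pos 3: F: fault, frames (B K F)
pos 4: B: hit
pos 5: F: hit
pos 6: G: fault, evict B, frames (K F G)
pos 7: B: fault, evict K, frames (F G B)
pos 8: D: fault, evict F, frames (G B D)
At position 8, page F is evicted.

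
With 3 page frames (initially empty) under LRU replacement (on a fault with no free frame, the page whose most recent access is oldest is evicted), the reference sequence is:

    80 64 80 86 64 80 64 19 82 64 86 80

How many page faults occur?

7

80: miss, frames (80)
64: miss, frames (80 64)
80: hit
86: miss, frames (64 80 86)
64: hit
80: hit
64: hit
19: miss, evict 86, frames (80 64 19)
82: miss, evict 80, frames (64 19 82)
64: hit
86: miss, evict 19, frames (82 64 86)
80: miss, evict 82, frames (64 86 80)
Page faults: 7.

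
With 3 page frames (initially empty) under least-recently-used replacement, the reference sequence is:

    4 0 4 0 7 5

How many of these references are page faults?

4: miss, frames (4)
0: miss, frames (4 0)
4: hit
0: hit
7: miss, frames (4 0 7)
5: miss, evict 4, frames (0 7 5)
Page faults: 4.

4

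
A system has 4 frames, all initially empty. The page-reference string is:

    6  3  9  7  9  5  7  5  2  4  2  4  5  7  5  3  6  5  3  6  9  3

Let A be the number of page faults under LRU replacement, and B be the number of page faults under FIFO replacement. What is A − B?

-1

Under LRU: F F F F . F . . F F . . . . . F F . . . F . → 10 faults.
Under FIFO: F F F F . F . . F F . . . . . F F F . . F . → 11 faults.
A − B = 10 − 11 = -1.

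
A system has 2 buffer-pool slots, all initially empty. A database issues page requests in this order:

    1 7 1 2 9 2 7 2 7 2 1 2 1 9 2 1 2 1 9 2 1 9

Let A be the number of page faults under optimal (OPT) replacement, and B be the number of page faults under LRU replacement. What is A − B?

Under OPT: F F . F F . F . . . F . . F . F . . F . F . → 10 faults.
Under LRU: F F . F F . F . . . F . . F F F . . F F F F → 13 faults.
A − B = 10 − 13 = -3.

-3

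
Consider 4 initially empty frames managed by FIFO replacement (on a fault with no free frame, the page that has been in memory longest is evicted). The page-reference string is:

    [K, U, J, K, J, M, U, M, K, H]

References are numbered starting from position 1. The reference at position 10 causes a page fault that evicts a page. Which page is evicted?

K

pos 1: K: fault, frames (K)
pos 2: U: fault, frames (K U)
pos 3: J: fault, frames (K U J)
pos 4: K: hit
pos 5: J: hit
pos 6: M: fault, frames (K U J M)
pos 7: U: hit
pos 8: M: hit
pos 9: K: hit
pos 10: H: fault, evict K, frames (U J M H)
At position 10, page K is evicted.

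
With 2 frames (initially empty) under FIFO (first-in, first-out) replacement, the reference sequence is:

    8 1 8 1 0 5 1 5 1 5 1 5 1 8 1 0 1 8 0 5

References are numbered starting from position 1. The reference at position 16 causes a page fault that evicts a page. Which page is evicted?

1

pos 1: 8 -> fault, frames {8}
pos 2: 1 -> fault, frames {8,1}
pos 3: 8 -> hit
pos 4: 1 -> hit
pos 5: 0 -> fault, evict 8, frames {1,0}
pos 6: 5 -> fault, evict 1, frames {0,5}
pos 7: 1 -> fault, evict 0, frames {5,1}
pos 8: 5 -> hit
pos 9: 1 -> hit
pos 10: 5 -> hit
pos 11: 1 -> hit
pos 12: 5 -> hit
pos 13: 1 -> hit
pos 14: 8 -> fault, evict 5, frames {1,8}
pos 15: 1 -> hit
pos 16: 0 -> fault, evict 1, frames {8,0}
At position 16, page 1 is evicted.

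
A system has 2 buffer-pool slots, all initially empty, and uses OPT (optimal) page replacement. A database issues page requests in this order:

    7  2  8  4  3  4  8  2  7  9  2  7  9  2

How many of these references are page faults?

11

7 → fault, frames {7}
2 → fault, frames {7,2}
8 → fault, evict 7, frames {2,8}
4 → fault, evict 2, frames {8,4}
3 → fault, evict 8, frames {4,3}
4 → hit
8 → fault, evict 3, frames {4,8}
2 → fault, evict 8, frames {4,2}
7 → fault, evict 4, frames {2,7}
9 → fault, evict 7, frames {2,9}
2 → hit
7 → fault, evict 2, frames {9,7}
9 → hit
2 → fault, evict 7, frames {9,2}
Page faults: 11.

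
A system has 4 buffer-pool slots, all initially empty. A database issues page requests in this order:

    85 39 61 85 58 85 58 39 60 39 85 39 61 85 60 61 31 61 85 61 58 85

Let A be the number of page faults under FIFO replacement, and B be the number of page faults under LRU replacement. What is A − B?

3

Under FIFO: F F F . F . . . F . F F F . . . F . . . F F → 11 faults.
Under LRU: F F F . F . . . F . . . F . . . F . . . F . → 8 faults.
A − B = 11 − 8 = 3.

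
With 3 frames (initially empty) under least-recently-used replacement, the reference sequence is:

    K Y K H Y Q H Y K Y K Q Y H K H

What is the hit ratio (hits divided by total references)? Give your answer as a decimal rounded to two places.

K: miss, frames (K)
Y: miss, frames (K Y)
K: hit
H: miss, frames (Y K H)
Y: hit
Q: miss, evict K, frames (H Y Q)
H: hit
Y: hit
K: miss, evict Q, frames (H Y K)
Y: hit
K: hit
Q: miss, evict H, frames (Y K Q)
Y: hit
H: miss, evict K, frames (Q Y H)
K: miss, evict Q, frames (Y H K)
H: hit
Hits: 8 of 16 references → 8/16 = 0.5000.

0.50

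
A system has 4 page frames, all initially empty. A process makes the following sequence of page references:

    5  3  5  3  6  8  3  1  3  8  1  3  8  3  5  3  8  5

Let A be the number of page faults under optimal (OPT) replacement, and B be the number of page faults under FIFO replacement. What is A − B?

Under OPT: F F . . F F . F . . . . . . . . . . → 5 faults.
Under FIFO: F F . . F F . F . . . . . . F F . . → 7 faults.
A − B = 5 − 7 = -2.

-2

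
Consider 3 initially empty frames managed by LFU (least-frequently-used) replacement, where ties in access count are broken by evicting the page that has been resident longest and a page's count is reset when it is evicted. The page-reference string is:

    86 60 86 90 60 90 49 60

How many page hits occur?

86 → miss, frames {86}
60 → miss, frames {86,60}
86 → hit
90 → miss, frames {86,60,90}
60 → hit
90 → hit
49 → miss, evict 86, frames {60,90,49}
60 → hit
Hits: 4.

4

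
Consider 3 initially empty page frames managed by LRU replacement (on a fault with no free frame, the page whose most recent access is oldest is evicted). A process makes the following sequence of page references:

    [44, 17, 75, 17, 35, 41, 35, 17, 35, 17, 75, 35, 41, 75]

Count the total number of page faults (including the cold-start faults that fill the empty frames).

7

44: fault, frames {44}
17: fault, frames {44,17}
75: fault, frames {44,17,75}
17: hit
35: fault, evict 44, frames {75,17,35}
41: fault, evict 75, frames {17,35,41}
35: hit
17: hit
35: hit
17: hit
75: fault, evict 41, frames {35,17,75}
35: hit
41: fault, evict 17, frames {75,35,41}
75: hit
Page faults: 7.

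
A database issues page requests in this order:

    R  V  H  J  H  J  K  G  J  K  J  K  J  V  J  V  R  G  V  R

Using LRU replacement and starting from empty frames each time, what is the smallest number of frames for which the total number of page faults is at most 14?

2

f=1: 20 faults
f=2: 13 faults
f=3: 9 faults
f=4: 9 faults
f=5: 7 faults
f=6: 6 faults
Smallest f with faults ≤ 14 is 2.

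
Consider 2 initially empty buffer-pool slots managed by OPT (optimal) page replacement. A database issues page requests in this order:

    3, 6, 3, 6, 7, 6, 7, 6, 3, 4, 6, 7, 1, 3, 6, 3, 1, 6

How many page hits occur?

9

3 -> miss, frames (3)
6 -> miss, frames (3 6)
3 -> hit
6 -> hit
7 -> miss, evict 3, frames (6 7)
6 -> hit
7 -> hit
6 -> hit
3 -> miss, evict 7, frames (6 3)
4 -> miss, evict 3, frames (6 4)
6 -> hit
7 -> miss, evict 4, frames (6 7)
1 -> miss, evict 7, frames (6 1)
3 -> miss, evict 1, frames (6 3)
6 -> hit
3 -> hit
1 -> miss, evict 3, frames (6 1)
6 -> hit
Hits: 9.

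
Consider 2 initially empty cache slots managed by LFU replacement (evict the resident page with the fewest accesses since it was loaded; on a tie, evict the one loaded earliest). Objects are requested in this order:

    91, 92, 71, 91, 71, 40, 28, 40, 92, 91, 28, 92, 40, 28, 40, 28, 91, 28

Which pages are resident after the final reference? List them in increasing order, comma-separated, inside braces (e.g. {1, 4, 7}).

91 → miss, frames {91}
92 → miss, frames {91,92}
71 → miss, evict 91, frames {92,71}
91 → miss, evict 92, frames {71,91}
71 → hit
40 → miss, evict 91, frames {71,40}
28 → miss, evict 40, frames {71,28}
40 → miss, evict 28, frames {71,40}
92 → miss, evict 40, frames {71,92}
91 → miss, evict 92, frames {71,91}
28 → miss, evict 91, frames {71,28}
92 → miss, evict 28, frames {71,92}
40 → miss, evict 92, frames {71,40}
28 → miss, evict 40, frames {71,28}
40 → miss, evict 28, frames {71,40}
28 → miss, evict 40, frames {71,28}
91 → miss, evict 28, frames {71,91}
28 → miss, evict 91, frames {71,28}

{28, 71}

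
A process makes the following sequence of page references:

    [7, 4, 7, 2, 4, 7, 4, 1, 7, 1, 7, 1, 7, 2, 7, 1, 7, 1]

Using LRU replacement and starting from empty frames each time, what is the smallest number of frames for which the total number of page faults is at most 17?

f=1: 18 faults
f=2: 9 faults
f=3: 5 faults
f=4: 4 faults
Smallest f with faults ≤ 17 is 2.

2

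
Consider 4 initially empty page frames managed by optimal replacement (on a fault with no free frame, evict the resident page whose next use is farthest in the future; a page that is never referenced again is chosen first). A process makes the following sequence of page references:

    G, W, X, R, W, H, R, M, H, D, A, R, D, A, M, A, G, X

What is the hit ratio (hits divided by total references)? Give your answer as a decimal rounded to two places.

G → fault, frames {G}
W → fault, frames {G,W}
X → fault, frames {G,W,X}
R → fault, frames {G,W,X,R}
W → hit
H → fault, evict W, frames {G,X,R,H}
R → hit
M → fault, evict X, frames {G,R,H,M}
H → hit
D → fault, evict H, frames {G,R,M,D}
A → fault, evict G, frames {R,M,D,A}
R → hit
D → hit
A → hit
M → hit
A → hit
G → fault, evict A, frames {R,M,D,G}
X → fault, evict G, frames {R,M,D,X}
Hits: 8 of 18 references → 8/18 = 0.4444.

0.44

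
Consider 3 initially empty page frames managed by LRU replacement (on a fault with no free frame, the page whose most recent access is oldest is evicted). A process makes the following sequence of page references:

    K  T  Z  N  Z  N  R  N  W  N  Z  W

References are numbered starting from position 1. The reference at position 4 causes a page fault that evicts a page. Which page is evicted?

K

pos 1: K → fault, frames [K]
pos 2: T → fault, frames [K, T]
pos 3: Z → fault, frames [K, T, Z]
pos 4: N → fault, evict K, frames [T, Z, N]
At position 4, page K is evicted.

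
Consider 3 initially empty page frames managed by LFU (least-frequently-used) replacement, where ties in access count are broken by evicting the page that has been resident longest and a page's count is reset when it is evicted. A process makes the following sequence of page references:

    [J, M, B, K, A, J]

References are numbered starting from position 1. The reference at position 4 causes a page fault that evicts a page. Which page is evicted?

pos 1: J -> miss, frames [J]
pos 2: M -> miss, frames [J, M]
pos 3: B -> miss, frames [J, M, B]
pos 4: K -> miss, evict J, frames [M, B, K]
At position 4, page J is evicted.

J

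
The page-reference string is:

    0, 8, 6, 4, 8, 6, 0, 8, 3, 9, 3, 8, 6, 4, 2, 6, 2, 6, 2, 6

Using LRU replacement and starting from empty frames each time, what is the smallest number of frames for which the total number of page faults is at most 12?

f=1: 20 faults
f=2: 15 faults
f=3: 10 faults
f=4: 9 faults
f=5: 8 faults
f=6: 7 faults
f=7: 7 faults
Smallest f with faults ≤ 12 is 3.

3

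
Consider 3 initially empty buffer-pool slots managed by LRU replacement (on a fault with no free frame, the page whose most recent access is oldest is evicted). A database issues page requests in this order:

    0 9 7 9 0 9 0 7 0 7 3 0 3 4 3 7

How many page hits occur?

10

0 -> fault, frames {0}
9 -> fault, frames {0,9}
7 -> fault, frames {0,9,7}
9 -> hit
0 -> hit
9 -> hit
0 -> hit
7 -> hit
0 -> hit
7 -> hit
3 -> fault, evict 9, frames {0,7,3}
0 -> hit
3 -> hit
4 -> fault, evict 7, frames {0,3,4}
3 -> hit
7 -> fault, evict 0, frames {4,3,7}
Hits: 10.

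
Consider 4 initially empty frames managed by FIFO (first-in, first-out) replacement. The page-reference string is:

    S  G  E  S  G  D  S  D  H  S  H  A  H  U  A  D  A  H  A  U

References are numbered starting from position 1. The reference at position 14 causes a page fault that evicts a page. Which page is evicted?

D

pos 1: S -> fault, frames (S)
pos 2: G -> fault, frames (S G)
pos 3: E -> fault, frames (S G E)
pos 4: S -> hit
pos 5: G -> hit
pos 6: D -> fault, frames (S G E D)
pos 7: S -> hit
pos 8: D -> hit
pos 9: H -> fault, evict S, frames (G E D H)
pos 10: S -> fault, evict G, frames (E D H S)
pos 11: H -> hit
pos 12: A -> fault, evict E, frames (D H S A)
pos 13: H -> hit
pos 14: U -> fault, evict D, frames (H S A U)
At position 14, page D is evicted.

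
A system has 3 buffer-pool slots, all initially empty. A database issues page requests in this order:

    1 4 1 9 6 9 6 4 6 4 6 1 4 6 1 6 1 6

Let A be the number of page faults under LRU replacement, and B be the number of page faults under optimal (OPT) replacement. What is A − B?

1

Under LRU: F F . F F . . F . . . F . . . . . . → 6 faults.
Under OPT: F F . F F . . . . . . F . . . . . . → 5 faults.
A − B = 6 − 5 = 1.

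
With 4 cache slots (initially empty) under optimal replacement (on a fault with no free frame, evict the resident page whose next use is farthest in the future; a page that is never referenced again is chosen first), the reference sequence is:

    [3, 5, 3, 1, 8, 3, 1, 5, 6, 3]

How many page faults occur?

3 -> miss, frames (3)
5 -> miss, frames (3 5)
3 -> hit
1 -> miss, frames (3 5 1)
8 -> miss, frames (3 5 1 8)
3 -> hit
1 -> hit
5 -> hit
6 -> miss, evict 8, frames (3 5 1 6)
3 -> hit
Page faults: 5.

5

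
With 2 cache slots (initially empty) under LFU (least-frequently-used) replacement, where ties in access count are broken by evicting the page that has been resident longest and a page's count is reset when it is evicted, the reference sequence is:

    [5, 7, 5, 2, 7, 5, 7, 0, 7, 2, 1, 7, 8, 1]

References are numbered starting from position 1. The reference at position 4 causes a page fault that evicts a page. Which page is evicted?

pos 1: 5 -> fault, frames (5)
pos 2: 7 -> fault, frames (5 7)
pos 3: 5 -> hit
pos 4: 2 -> fault, evict 7, frames (5 2)
At position 4, page 7 is evicted.

7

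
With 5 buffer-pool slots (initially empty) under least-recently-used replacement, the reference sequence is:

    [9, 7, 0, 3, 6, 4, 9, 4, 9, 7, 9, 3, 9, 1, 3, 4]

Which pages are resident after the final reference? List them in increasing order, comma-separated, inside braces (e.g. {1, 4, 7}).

{1, 3, 4, 7, 9}

9 → miss, frames {9}
7 → miss, frames {9,7}
0 → miss, frames {9,7,0}
3 → miss, frames {9,7,0,3}
6 → miss, frames {9,7,0,3,6}
4 → miss, evict 9, frames {7,0,3,6,4}
9 → miss, evict 7, frames {0,3,6,4,9}
4 → hit
9 → hit
7 → miss, evict 0, frames {3,6,4,9,7}
9 → hit
3 → hit
9 → hit
1 → miss, evict 6, frames {4,7,3,9,1}
3 → hit
4 → hit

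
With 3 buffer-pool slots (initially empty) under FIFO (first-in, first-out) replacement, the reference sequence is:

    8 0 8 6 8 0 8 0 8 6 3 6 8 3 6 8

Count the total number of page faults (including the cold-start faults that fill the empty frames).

8 → fault, frames {8}
0 → fault, frames {8,0}
8 → hit
6 → fault, frames {8,0,6}
8 → hit
0 → hit
8 → hit
0 → hit
8 → hit
6 → hit
3 → fault, evict 8, frames {0,6,3}
6 → hit
8 → fault, evict 0, frames {6,3,8}
3 → hit
6 → hit
8 → hit
Page faults: 5.

5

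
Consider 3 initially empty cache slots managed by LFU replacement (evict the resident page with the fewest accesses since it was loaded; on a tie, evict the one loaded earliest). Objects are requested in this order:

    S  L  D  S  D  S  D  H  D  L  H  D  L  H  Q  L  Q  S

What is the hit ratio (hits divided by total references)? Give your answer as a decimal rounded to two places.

S: miss, frames (S)
L: miss, frames (S L)
D: miss, frames (S L D)
S: hit
D: hit
S: hit
D: hit
H: miss, evict L, frames (S D H)
D: hit
L: miss, evict H, frames (S D L)
H: miss, evict L, frames (S D H)
D: hit
L: miss, evict H, frames (S D L)
H: miss, evict L, frames (S D H)
Q: miss, evict H, frames (S D Q)
L: miss, evict Q, frames (S D L)
Q: miss, evict L, frames (S D Q)
S: hit
Hits: 7 of 18 references → 7/18 = 0.3889.

0.39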